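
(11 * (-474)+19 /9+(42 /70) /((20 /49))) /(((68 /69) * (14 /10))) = -15407953/4080 = -3776.46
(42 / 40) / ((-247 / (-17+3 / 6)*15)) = 231/49400 = 0.00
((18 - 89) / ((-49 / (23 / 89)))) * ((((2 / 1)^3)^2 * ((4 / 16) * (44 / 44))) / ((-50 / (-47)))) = 614008/109025 = 5.63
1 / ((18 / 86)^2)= 1849/81 = 22.83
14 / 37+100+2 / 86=159739/1591 = 100.40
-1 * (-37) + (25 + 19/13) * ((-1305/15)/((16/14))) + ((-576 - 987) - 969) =-58622/13 = -4509.38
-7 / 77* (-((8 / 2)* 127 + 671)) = 1179/11 = 107.18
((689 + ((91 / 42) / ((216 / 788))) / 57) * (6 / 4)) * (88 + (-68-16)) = 4134.83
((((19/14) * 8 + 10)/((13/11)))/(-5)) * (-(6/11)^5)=1135296/6661655 = 0.17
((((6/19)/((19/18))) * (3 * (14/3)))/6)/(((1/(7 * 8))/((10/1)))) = 141120/361 = 390.91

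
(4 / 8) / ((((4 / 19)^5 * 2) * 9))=2476099/36864 = 67.17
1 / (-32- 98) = -1/130 = -0.01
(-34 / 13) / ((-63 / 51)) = 578/273 = 2.12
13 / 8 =1.62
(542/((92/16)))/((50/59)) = 63956/575 = 111.23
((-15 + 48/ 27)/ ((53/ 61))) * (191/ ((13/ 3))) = -1386469/2067 = -670.76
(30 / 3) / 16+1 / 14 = 39/56 = 0.70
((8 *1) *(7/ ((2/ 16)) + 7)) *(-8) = -4032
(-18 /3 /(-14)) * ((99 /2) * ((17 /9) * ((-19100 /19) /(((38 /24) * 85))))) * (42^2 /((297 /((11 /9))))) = -2353120/1083 = -2172.78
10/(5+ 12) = 10/17 = 0.59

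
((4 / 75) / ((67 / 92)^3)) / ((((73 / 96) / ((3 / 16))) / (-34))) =-635409408/548892475 = -1.16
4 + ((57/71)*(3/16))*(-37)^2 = 210.07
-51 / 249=-17/83 = -0.20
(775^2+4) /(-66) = -9100.44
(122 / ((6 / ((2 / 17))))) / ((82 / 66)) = 1342/697 = 1.93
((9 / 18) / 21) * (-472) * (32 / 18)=-3776/189 = -19.98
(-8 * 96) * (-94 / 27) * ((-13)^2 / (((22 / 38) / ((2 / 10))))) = 77269504/495 = 156100.01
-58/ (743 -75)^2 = -29/223112 = 0.00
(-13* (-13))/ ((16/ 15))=2535/16 = 158.44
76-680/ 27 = 1372/27 = 50.81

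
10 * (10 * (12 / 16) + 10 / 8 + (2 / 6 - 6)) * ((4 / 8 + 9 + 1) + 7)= 6475/12 = 539.58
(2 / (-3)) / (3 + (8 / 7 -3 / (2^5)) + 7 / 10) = -2240/15957 = -0.14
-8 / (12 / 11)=-22/3 = -7.33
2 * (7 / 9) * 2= 28/9 = 3.11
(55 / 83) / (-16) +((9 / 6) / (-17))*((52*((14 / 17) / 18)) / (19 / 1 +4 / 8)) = -180239/3454128 = -0.05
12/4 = 3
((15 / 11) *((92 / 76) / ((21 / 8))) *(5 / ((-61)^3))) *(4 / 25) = -736/332073203 = 0.00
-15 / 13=-1.15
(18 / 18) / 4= 1/4 = 0.25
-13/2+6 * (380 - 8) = 4451/2 = 2225.50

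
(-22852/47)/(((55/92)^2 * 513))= -193419328/72935775 = -2.65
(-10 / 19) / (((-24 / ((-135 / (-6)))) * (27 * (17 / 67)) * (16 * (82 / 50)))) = 41875/15255936 = 0.00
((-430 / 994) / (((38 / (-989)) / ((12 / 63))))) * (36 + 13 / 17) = 265793750/3371151 = 78.84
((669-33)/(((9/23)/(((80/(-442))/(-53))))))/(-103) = -3680/68289 = -0.05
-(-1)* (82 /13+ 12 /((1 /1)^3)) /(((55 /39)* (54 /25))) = 595/99 = 6.01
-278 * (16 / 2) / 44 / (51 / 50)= -27800/561 = -49.55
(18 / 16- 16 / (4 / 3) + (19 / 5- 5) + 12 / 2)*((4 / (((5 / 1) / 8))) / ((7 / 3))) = -2916/175 = -16.66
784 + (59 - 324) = 519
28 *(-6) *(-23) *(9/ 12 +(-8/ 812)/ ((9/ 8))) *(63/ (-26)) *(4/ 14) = -747546/377 = -1982.88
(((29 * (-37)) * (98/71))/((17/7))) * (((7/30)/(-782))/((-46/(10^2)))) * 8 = -103050920/32563653 = -3.16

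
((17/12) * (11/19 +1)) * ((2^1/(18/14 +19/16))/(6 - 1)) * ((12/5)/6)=3808/26315 = 0.14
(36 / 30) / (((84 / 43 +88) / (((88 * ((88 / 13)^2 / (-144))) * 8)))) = -7325824/2451345 = -2.99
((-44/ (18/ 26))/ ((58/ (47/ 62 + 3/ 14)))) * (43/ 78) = -99803/169911 = -0.59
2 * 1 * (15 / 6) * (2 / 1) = 10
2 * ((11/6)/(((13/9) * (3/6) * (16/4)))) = 33/26 = 1.27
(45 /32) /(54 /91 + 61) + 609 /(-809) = -21183477/29020448 = -0.73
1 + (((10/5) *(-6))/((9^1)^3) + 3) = 968/243 = 3.98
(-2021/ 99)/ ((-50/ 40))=8084/495 = 16.33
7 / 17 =0.41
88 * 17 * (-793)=-1186328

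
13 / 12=1.08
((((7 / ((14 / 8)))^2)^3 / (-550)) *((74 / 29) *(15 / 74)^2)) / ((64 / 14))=-2016/11803 = -0.17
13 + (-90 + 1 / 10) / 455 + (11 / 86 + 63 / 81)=12068956/880425 = 13.71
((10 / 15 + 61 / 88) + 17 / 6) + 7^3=30553/88 = 347.19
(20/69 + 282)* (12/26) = 38956/299 = 130.29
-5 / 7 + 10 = 65/7 = 9.29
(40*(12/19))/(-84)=-40/133 = -0.30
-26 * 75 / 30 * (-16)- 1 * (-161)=1201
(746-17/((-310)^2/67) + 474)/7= 117240861/672700 = 174.28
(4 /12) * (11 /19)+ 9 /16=689/912 = 0.76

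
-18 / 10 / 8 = -9/40 = -0.22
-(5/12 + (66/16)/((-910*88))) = -72791/174720 = -0.42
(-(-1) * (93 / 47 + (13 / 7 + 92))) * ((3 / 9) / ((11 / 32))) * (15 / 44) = 1261200/39809 = 31.68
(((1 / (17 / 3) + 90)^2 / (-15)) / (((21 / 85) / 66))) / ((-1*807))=179.46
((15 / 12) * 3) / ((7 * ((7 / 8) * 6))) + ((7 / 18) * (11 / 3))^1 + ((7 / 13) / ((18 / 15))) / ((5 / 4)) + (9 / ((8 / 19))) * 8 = 5946965/34398 = 172.89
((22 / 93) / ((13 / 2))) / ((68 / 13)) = 11/1581 = 0.01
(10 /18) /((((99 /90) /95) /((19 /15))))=18050/297 = 60.77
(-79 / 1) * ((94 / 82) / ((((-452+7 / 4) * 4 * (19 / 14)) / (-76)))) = -207928/73841 = -2.82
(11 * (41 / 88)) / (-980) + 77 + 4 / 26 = 7862987/101920 = 77.15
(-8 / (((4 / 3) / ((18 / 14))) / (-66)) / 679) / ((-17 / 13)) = -46332/80801 = -0.57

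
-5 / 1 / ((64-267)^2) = -5/41209 = 0.00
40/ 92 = 0.43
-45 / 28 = -1.61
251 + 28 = 279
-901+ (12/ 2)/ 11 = -9905/11 = -900.45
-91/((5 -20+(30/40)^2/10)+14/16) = 14560/2251 = 6.47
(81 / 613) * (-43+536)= 39933/613 = 65.14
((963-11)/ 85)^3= 175616/125 = 1404.93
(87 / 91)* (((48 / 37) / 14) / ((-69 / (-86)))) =0.11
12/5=2.40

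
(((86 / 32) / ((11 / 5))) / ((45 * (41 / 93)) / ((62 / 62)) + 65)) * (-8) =-0.12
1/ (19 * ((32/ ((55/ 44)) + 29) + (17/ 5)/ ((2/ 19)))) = 10/16511 = 0.00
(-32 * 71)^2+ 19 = 5162003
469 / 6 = 78.17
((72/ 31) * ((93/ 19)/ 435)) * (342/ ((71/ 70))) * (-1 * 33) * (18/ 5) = -1046.87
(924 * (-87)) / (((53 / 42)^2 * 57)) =-47268144/53371 = -885.65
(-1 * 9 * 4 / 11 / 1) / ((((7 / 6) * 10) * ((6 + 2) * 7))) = -27/5390 = -0.01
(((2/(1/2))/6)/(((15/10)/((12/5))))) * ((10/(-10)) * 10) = -32/3 = -10.67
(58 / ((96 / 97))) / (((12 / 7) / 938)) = 9235079/288 = 32066.25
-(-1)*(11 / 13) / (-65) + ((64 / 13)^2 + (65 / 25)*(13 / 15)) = 335596/12675 = 26.48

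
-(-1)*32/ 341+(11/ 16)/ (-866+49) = 414553/4457552 = 0.09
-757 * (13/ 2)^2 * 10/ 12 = -639665/24 = -26652.71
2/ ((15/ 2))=4/15 = 0.27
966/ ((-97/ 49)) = -47334/97 = -487.98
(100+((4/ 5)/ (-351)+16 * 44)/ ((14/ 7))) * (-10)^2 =15865160/351 = 45199.89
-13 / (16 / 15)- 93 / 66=-2393/176 = -13.60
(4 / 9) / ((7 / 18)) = 8/7 = 1.14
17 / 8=2.12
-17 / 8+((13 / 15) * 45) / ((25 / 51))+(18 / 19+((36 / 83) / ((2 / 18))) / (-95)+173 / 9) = 276943751/2838600 = 97.56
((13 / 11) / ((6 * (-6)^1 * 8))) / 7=-13/22176 = 0.00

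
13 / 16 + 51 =829/16 = 51.81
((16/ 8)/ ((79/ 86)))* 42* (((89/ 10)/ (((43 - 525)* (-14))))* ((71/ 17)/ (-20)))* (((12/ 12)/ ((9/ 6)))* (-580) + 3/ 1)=312746267/32366300 = 9.66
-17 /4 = -4.25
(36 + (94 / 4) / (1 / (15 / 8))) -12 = 1089/16 = 68.06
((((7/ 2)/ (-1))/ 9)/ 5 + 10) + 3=1163/90 = 12.92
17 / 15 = 1.13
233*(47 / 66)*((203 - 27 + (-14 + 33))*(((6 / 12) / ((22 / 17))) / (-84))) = -12100855/81312 = -148.82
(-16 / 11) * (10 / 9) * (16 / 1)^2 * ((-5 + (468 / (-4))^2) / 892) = -12738560/2007 = -6347.07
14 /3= 4.67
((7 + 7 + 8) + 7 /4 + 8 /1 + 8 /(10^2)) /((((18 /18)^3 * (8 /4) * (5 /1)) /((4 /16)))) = 3183/4000 = 0.80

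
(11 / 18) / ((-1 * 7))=-11/126 = -0.09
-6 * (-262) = 1572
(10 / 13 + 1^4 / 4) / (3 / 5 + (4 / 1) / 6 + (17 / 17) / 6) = 795/1118 = 0.71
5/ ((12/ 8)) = 10/3 = 3.33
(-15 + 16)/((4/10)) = 5/2 = 2.50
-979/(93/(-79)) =77341/93 = 831.62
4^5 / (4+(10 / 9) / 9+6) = 20736/205 = 101.15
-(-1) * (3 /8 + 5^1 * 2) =83/8 = 10.38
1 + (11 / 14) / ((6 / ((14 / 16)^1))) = 107/96 = 1.11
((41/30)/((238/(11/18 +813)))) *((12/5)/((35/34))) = 120089/11025 = 10.89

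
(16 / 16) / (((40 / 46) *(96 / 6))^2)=529/102400 = 0.01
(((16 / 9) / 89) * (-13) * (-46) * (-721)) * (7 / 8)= -6036212/801 = -7535.85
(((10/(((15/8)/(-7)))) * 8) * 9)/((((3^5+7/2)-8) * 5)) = -1792/795 = -2.25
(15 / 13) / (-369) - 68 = -108737/1599 = -68.00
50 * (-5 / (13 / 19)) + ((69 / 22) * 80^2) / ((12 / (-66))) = -1439950/13 = -110765.38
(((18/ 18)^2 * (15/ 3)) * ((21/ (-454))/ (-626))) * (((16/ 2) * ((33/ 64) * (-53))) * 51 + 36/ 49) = -65556945/15915424 = -4.12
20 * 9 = 180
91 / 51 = 1.78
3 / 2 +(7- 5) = 7/2 = 3.50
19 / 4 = 4.75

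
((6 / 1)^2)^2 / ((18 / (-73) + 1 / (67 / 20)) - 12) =-3169368/29219 = -108.47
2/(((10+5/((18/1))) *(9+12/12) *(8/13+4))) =39/9250 = 0.00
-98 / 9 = -10.89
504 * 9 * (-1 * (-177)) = 802872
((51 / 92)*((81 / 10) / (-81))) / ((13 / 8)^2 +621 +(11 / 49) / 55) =-6664/74970409 = 0.00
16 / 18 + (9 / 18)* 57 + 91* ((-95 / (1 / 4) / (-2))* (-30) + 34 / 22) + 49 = -102659233/198 = -518480.97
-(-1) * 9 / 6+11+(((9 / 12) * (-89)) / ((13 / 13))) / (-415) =21017/1660 = 12.66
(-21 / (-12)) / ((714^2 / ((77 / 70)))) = 11/2913120 = 0.00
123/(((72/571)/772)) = 4518323/6 = 753053.83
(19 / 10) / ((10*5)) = 19/500 = 0.04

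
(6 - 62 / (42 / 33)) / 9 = -299/63 = -4.75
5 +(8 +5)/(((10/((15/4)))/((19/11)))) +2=1357/88 = 15.42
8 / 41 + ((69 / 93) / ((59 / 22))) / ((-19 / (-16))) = 609944/1424791 = 0.43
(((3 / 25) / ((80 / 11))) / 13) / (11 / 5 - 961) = -11/8309600 = 0.00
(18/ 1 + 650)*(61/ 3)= 40748/3 = 13582.67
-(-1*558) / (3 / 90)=16740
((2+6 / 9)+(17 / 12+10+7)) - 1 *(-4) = 301/12 = 25.08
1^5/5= 1/5 = 0.20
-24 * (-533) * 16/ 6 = 34112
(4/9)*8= 32/9 = 3.56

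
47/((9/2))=94/9 = 10.44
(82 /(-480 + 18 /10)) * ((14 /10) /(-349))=574/834459 = 0.00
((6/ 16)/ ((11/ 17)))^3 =132651/681472 = 0.19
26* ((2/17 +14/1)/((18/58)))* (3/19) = 60320/323 = 186.75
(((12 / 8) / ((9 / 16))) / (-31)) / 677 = -8/62961 = 0.00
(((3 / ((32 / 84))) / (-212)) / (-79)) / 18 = 7/267968 = 0.00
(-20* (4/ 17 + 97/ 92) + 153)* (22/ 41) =1094236/16031 = 68.26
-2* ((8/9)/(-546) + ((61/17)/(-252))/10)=0.01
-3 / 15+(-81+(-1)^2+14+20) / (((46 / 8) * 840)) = -22/105 = -0.21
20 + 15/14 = 295/14 = 21.07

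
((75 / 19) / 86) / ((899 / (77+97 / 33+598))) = 279650/8079313 = 0.03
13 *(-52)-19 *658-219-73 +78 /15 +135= -66649/5 = -13329.80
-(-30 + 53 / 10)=247/10 = 24.70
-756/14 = -54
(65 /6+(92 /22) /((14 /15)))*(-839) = -5935925/462 = -12848.32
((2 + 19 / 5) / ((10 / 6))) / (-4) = -87/100 = -0.87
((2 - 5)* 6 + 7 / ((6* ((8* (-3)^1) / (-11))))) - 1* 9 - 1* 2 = -4099/144 = -28.47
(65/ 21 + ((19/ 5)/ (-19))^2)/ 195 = 1646/102375 = 0.02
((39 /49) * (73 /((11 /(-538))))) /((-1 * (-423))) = -510562/75999 = -6.72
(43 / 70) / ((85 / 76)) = 1634/2975 = 0.55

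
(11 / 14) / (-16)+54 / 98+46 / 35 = 1.82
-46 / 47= -0.98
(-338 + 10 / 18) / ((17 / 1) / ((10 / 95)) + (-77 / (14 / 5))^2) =-12148/33039 = -0.37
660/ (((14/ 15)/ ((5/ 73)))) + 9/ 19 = 474849/9709 = 48.91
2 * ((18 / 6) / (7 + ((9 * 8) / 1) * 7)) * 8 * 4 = 192/511 = 0.38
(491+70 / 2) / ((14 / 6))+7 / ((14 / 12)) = 1620/7 = 231.43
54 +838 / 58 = 68.45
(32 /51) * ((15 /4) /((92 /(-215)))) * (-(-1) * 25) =-53750/391 = -137.47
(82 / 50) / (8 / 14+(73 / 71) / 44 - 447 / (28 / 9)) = -5467/476975 = -0.01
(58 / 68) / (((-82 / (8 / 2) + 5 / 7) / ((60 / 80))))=-609/18836 = -0.03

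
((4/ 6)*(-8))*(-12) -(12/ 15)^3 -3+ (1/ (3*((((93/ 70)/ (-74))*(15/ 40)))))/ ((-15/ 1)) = 63.79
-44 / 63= -0.70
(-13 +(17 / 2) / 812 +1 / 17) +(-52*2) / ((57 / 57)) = -3228223/27608 = -116.93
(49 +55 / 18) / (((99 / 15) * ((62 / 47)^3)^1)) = 486410755/141566832 = 3.44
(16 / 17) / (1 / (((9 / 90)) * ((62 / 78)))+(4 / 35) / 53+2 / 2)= 920080/13278343 = 0.07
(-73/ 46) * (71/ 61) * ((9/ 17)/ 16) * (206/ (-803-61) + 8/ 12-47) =104276777/36635136 = 2.85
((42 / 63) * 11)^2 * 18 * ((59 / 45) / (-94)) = -28556/2115 = -13.50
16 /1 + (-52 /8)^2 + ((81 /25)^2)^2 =263202509/1562500 = 168.45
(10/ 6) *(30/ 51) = 50/51 = 0.98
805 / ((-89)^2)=805/7921 = 0.10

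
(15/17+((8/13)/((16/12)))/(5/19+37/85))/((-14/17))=-64115/34216 = -1.87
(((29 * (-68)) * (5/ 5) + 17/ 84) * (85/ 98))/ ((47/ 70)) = -70393175/27636 = -2547.15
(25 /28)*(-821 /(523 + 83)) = -20525/16968 = -1.21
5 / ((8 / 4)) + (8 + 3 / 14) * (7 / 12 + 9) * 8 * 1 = 26555/42 = 632.26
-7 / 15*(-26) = 182/15 = 12.13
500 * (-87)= -43500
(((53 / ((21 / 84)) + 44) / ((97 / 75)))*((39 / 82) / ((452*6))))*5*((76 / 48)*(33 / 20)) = 203775/449401 = 0.45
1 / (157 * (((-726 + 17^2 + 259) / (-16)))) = 8/13973 = 0.00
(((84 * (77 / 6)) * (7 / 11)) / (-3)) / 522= -343/783 = -0.44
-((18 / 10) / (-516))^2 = -9/739600 = 0.00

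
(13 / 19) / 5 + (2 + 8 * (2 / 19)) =283/95 = 2.98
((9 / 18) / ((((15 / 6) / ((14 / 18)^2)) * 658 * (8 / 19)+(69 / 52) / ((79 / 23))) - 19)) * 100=5463640/123079279 = 0.04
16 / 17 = 0.94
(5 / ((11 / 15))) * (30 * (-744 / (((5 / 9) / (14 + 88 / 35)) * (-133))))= 348325920/10241 = 34012.88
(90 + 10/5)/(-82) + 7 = 241/41 = 5.88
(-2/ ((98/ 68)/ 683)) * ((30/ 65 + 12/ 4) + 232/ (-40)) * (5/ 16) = 441218/637 = 692.65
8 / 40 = 0.20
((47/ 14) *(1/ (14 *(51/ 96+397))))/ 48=47/3739974 = 0.00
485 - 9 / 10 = 4841/10 = 484.10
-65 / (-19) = 65/19 = 3.42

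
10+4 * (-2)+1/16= 33/16 = 2.06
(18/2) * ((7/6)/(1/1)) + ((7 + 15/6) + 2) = 22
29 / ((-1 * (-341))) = 29/341 = 0.09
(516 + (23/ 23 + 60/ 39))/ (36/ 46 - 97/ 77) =-1086.78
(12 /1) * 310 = 3720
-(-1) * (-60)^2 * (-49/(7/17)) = -428400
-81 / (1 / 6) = -486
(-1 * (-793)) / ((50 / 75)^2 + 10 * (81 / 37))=264069/7438 = 35.50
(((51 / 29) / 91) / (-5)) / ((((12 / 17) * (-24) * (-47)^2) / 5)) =289/559636896 = 0.00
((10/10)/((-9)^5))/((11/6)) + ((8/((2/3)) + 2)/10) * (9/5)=13640269/5412825 = 2.52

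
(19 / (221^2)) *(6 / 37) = 114/1807117 = 0.00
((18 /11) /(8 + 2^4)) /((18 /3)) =1/88 = 0.01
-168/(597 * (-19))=56/3781 = 0.01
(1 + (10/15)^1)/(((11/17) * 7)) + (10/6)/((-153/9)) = 0.27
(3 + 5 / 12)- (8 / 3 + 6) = -21/4 = -5.25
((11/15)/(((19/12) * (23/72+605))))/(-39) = -1056/53825005 = 0.00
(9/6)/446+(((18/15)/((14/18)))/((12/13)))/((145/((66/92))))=605589/52059350 = 0.01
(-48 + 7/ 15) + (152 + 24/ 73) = 114751/1095 = 104.80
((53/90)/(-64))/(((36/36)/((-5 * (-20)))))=-265/288 = -0.92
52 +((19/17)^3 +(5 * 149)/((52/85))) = 324757145/255476 = 1271.18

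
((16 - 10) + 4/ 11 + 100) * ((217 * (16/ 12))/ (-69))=-112840/253 = -446.01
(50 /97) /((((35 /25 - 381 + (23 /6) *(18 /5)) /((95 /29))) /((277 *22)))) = -144732500/5144977 = -28.13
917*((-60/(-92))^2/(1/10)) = 2063250/529 = 3900.28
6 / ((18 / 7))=7/3 = 2.33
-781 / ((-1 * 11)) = 71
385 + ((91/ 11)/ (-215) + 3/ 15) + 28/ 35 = 912799/2365 = 385.96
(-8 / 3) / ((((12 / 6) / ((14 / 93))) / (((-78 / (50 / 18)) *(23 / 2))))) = 50232/775 = 64.82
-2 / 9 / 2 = -1/9 = -0.11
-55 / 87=-0.63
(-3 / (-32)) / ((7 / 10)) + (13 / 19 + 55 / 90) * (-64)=-1585147/19152 = -82.77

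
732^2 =535824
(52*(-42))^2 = 4769856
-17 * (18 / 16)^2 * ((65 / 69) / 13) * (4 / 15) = -153/368 = -0.42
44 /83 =0.53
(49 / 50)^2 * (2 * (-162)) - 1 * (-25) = -178856/625 = -286.17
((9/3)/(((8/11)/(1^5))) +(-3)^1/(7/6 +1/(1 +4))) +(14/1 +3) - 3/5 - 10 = 13661/1640 = 8.33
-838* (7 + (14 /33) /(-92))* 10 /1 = -44493610/759 = -58621.36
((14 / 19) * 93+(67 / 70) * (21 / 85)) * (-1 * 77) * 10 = -85509963/1615 = -52947.35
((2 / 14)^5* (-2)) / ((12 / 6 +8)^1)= -1/84035 = 0.00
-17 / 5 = -3.40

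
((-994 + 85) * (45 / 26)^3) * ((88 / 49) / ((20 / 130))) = -911158875/16562 = -55015.03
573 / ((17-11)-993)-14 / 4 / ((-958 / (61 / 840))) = -43894651/75643680 = -0.58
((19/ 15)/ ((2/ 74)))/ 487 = 703/7305 = 0.10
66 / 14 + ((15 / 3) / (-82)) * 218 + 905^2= 235057713/287 = 819016.42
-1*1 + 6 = 5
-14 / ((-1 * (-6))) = -7/3 = -2.33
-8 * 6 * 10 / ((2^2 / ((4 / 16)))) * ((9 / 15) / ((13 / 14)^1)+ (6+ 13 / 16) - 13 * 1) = 17289/104 = 166.24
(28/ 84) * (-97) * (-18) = 582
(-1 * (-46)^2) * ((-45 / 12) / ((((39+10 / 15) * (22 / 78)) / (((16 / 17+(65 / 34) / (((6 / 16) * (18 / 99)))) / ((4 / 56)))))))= 287756.70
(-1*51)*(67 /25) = -3417/25 = -136.68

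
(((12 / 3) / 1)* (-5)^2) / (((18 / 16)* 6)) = 400/27 = 14.81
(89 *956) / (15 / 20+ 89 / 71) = 24163856/569 = 42467.23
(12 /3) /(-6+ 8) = 2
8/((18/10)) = 40/9 = 4.44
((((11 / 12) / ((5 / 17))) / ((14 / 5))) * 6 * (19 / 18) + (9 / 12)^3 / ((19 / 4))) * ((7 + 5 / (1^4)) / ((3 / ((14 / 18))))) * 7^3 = 46893245/6156 = 7617.49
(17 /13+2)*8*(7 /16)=11.58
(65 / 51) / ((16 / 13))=845/816 = 1.04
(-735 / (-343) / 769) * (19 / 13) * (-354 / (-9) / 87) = 11210/6088173 = 0.00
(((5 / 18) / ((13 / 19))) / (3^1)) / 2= 0.07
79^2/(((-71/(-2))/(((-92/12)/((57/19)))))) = -449.27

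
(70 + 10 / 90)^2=398161/81 = 4915.57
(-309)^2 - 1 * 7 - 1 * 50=95424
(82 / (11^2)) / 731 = 82/88451 = 0.00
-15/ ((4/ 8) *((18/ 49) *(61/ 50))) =-12250/183 = -66.94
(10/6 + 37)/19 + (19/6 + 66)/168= 46861/19152 = 2.45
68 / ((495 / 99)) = 68/5 = 13.60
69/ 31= 2.23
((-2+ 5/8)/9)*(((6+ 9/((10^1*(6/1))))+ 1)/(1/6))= -1573/240 = -6.55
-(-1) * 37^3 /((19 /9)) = 455877/19 = 23993.53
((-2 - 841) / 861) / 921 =-281/264327 = 0.00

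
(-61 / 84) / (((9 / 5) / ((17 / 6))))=-5185/4536 = -1.14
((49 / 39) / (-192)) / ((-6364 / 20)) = 245/11913408 = 0.00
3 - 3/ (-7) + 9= 87/7 = 12.43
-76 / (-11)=76/11 = 6.91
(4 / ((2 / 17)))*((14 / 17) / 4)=7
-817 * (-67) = 54739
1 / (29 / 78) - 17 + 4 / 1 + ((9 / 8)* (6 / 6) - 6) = -3523/232 = -15.19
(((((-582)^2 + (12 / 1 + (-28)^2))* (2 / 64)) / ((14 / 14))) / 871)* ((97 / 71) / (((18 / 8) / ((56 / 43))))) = 230534080/23932467 = 9.63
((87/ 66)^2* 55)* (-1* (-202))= 424705/22 = 19304.77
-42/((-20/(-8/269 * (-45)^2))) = -34020/269 = -126.47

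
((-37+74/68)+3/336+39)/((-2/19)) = -112043/3808 = -29.42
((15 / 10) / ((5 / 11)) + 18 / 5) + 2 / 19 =1331/190 = 7.01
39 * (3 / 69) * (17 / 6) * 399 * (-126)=-5555277/23 = -241533.78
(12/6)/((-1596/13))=-13/798 = -0.02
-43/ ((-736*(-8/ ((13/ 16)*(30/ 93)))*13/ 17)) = -3655/1460224 = 0.00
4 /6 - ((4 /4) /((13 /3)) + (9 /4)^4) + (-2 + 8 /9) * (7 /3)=-2496703/89856 = -27.79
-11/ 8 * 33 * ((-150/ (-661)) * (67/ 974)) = -1824075/2575256 = -0.71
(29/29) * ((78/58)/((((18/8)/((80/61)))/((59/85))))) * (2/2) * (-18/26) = -11328/30073 = -0.38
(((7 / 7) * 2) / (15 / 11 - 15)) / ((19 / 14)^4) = -422576/9774075 = -0.04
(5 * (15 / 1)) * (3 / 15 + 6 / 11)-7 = 538/11 = 48.91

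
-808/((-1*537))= 808/537 = 1.50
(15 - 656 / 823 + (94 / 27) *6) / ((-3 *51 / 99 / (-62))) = 177268850/125919 = 1407.80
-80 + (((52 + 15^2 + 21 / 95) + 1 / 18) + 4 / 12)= 337913/1710 = 197.61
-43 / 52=-0.83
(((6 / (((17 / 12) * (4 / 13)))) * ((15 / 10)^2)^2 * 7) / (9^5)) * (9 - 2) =637/11016 = 0.06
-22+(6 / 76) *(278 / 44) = -17975/836 = -21.50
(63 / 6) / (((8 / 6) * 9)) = 7/8 = 0.88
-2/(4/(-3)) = 3/2 = 1.50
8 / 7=1.14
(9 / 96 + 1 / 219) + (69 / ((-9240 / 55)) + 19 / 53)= 119839/2599968 = 0.05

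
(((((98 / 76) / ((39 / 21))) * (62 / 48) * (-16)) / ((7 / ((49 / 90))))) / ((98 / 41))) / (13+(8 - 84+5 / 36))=2009/270465 = 0.01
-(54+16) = -70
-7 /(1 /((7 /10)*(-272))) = 1332.80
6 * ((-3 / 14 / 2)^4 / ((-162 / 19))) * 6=-171/307328 = 0.00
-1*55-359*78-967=-29024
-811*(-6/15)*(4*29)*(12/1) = 2257824/5 = 451564.80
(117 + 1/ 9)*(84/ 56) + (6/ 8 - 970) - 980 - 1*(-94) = -20155/12 = -1679.58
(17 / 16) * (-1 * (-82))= 87.12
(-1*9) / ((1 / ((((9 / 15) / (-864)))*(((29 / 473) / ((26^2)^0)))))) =29/75680 = 0.00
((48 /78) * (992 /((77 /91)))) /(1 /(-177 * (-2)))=2809344/11 = 255394.91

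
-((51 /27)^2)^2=-83521/6561 = -12.73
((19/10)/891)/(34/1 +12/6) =19/320760 = 0.00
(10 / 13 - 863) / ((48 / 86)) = -481987/312 = -1544.83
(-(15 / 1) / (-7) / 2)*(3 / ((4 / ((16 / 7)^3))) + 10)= 48765/2401 = 20.31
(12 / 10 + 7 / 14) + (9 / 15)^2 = 103/50 = 2.06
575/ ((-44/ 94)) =-1228.41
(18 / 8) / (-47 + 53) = 3/8 = 0.38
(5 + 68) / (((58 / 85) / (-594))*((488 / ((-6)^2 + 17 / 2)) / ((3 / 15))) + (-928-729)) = -32803353/744619481 = -0.04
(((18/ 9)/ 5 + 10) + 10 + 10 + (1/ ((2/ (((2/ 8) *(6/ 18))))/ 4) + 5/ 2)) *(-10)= -992/3 = -330.67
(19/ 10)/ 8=19/80 = 0.24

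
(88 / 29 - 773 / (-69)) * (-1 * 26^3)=-500722664/2001 = -250236.21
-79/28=-2.82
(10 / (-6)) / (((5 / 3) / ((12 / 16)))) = -3/4 = -0.75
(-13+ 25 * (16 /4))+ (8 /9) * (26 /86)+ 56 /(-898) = 87.21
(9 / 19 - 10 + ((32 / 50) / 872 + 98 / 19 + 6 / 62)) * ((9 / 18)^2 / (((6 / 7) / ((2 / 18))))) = -0.14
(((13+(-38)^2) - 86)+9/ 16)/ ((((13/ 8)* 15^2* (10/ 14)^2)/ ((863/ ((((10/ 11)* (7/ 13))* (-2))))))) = -97217813/15000 = -6481.19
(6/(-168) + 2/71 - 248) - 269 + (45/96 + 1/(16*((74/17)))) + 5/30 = -227887273/441336 = -516.36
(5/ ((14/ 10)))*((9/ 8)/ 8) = 225/448 = 0.50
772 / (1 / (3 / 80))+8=739/20 = 36.95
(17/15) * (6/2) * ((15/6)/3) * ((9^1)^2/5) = 459/10 = 45.90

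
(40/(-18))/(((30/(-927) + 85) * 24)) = -103/94518 = 0.00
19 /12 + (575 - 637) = -725/12 = -60.42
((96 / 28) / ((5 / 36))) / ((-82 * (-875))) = 432/1255625 = 0.00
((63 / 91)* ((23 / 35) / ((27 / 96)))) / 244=184/27755 = 0.01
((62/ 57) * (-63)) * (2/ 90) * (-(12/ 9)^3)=27776/7695 = 3.61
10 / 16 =5/8 = 0.62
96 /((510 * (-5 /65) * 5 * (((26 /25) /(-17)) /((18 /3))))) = 48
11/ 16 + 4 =75/16 = 4.69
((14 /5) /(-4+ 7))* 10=28/3 = 9.33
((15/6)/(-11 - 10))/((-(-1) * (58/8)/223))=-2230/609 = -3.66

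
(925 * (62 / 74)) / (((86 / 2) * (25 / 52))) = 1612/43 = 37.49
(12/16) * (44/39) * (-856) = -9416/13 = -724.31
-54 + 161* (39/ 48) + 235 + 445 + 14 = 12333/16 = 770.81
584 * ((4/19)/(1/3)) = 368.84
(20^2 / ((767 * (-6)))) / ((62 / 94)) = -9400/71331 = -0.13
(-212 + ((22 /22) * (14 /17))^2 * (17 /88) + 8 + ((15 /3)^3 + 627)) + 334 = 329917/374 = 882.13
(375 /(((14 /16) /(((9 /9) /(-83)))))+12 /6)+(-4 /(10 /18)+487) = 1384629/2905 = 476.64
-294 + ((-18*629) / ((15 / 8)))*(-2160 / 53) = 13027362/53 = 245799.28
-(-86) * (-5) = -430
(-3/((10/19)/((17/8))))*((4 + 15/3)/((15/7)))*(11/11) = -20349/400 = -50.87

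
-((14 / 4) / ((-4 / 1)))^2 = -49/64 = -0.77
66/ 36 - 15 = -79/6 = -13.17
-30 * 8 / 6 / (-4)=10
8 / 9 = 0.89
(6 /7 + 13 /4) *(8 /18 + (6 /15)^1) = 437/126 = 3.47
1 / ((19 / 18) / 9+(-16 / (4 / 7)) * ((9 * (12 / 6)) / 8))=-162/10187 = -0.02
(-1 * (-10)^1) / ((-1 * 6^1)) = -5/3 = -1.67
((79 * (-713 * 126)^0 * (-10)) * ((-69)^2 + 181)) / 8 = -976045/2 = -488022.50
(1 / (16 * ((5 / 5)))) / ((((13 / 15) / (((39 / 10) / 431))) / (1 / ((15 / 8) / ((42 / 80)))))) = 63/344800 = 0.00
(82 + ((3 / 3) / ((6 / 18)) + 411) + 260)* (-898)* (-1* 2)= 1357776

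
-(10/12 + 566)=-3401/6 = -566.83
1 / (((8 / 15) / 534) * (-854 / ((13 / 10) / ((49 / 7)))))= -10413/47824 = -0.22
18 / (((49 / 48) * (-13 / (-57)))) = 49248/637 = 77.31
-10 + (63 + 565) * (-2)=-1266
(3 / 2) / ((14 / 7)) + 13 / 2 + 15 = 89/4 = 22.25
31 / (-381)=-31/381 = -0.08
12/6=2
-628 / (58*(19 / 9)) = -2826/551 = -5.13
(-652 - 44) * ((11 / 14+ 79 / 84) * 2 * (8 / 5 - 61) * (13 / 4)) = 3247101/7 = 463871.57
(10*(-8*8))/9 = -640/9 = -71.11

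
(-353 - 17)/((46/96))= -772.17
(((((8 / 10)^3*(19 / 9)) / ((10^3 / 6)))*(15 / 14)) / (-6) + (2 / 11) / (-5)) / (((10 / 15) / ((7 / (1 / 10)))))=-27086/6875 = -3.94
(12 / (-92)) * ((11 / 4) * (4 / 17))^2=-363/6647 = -0.05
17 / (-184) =-17/184 = -0.09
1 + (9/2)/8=25/16 = 1.56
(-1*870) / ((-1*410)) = 87/41 = 2.12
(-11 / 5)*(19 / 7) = -209/35 = -5.97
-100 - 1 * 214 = -314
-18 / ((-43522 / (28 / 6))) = 42/21761 = 0.00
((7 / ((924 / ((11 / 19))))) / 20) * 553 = 553/4560 = 0.12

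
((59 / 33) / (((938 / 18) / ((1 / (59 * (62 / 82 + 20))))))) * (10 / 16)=615/35122472 = 0.00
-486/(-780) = 81/130 = 0.62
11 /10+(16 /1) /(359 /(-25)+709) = 97513/86830 = 1.12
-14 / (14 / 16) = -16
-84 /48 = -1.75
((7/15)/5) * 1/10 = 7/750 = 0.01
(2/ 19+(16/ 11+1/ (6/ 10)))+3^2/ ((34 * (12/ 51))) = 21827/5016 = 4.35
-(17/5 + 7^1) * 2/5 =-104/25 = -4.16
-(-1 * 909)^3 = 751089429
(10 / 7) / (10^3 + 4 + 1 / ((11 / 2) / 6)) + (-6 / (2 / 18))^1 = -2089529/38696 = -54.00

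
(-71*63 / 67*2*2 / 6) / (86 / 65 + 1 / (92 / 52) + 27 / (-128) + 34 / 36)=-733674240/43218551 = -16.98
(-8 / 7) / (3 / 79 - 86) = 632/47537 = 0.01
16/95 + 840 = 840.17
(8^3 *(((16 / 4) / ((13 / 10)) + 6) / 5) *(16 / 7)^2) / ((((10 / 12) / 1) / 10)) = 58272.51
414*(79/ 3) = 10902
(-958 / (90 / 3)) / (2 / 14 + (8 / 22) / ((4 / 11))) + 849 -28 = 793.06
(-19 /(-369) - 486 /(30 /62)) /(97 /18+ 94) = -3706046/366745 = -10.11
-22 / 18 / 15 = -11/135 = -0.08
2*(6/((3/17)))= 68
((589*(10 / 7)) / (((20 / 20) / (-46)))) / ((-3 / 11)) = 2980340/21 = 141920.95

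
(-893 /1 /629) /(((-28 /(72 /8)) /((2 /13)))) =8037/114478 = 0.07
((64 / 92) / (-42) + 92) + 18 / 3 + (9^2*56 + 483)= 2471503/483 = 5116.98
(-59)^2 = 3481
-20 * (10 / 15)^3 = -160/27 = -5.93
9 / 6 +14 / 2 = 17/2 = 8.50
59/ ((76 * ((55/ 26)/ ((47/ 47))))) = 767/2090 = 0.37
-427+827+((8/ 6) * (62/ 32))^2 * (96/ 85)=103922/255 = 407.54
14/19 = 0.74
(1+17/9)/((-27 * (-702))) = 1/6561 = 0.00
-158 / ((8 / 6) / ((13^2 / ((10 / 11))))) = -440583/20 = -22029.15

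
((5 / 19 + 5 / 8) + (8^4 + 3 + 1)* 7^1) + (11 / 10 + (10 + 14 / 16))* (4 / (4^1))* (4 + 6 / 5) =28763.16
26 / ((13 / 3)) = 6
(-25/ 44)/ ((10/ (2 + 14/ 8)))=-75/352 = -0.21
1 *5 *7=35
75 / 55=1.36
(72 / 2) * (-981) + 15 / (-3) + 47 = -35274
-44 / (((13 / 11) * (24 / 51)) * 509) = -2057/13234 = -0.16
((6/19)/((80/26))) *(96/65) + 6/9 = 1166/1425 = 0.82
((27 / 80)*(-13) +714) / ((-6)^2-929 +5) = -18923/23680 = -0.80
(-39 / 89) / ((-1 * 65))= 3/445 = 0.01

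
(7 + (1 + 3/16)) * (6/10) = 393/80 = 4.91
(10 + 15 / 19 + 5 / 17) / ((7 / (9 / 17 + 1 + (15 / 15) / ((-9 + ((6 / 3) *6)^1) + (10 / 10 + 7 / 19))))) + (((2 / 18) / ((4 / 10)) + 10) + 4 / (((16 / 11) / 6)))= 848793131/28712439 = 29.56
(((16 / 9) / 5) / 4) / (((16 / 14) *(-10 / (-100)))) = 7/9 = 0.78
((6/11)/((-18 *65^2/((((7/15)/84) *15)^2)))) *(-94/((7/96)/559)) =8084/225225 = 0.04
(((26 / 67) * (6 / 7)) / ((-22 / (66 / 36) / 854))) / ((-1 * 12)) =793/402 = 1.97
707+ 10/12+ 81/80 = 170123/240 = 708.85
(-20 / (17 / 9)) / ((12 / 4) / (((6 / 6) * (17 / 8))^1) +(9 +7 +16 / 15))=-0.57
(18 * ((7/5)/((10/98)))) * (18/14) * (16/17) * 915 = 273440.75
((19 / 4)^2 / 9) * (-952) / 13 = -42959/234 = -183.59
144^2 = 20736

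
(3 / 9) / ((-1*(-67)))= 1/201 = 0.00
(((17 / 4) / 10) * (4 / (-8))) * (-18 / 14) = 153/560 = 0.27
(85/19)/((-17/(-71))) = 355/19 = 18.68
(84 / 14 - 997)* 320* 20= -6342400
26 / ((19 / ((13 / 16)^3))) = 28561/38912 = 0.73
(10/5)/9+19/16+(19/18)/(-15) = 2893/2160 = 1.34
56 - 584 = -528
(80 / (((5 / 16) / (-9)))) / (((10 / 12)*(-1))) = 13824/5 = 2764.80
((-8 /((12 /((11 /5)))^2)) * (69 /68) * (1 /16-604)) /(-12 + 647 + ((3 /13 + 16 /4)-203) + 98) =116532559/377808000 = 0.31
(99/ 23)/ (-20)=-99/460 = -0.22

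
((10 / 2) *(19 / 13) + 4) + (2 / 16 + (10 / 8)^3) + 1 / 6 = 33827/2496 = 13.55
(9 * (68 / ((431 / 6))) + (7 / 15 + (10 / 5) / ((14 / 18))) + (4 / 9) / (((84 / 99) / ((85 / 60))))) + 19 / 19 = 7222633/543060 = 13.30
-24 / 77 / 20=-6/385 = -0.02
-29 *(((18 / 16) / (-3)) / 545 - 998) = 126187207/4360 = 28942.02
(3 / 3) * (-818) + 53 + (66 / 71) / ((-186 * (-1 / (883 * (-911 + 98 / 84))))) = -63125857/13206 = -4780.09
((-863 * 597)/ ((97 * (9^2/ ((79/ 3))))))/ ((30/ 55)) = -149239453/47142 = -3165.74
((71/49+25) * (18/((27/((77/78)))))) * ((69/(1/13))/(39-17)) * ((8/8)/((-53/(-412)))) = 2046816/371 = 5517.02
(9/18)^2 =1/4 = 0.25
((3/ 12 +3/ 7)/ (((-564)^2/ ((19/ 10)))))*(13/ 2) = 4693/178133760 = 0.00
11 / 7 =1.57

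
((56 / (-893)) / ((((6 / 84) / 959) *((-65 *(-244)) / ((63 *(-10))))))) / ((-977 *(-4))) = 5920866/691861573 = 0.01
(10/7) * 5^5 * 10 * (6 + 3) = 2812500/7 = 401785.71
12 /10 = 6/5 = 1.20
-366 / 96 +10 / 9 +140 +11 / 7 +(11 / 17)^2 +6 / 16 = 40685719/291312 = 139.66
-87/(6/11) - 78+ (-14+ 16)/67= -31821/134 = -237.47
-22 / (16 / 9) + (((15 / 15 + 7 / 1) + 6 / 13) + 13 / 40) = -933/260 = -3.59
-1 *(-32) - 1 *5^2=7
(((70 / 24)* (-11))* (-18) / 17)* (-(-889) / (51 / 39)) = 13348335/578 = 23094.01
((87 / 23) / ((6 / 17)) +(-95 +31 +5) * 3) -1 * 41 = -9535/46 = -207.28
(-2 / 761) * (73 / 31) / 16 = -73/188728 = 0.00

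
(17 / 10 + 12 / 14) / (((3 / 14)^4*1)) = 491176/405 = 1212.78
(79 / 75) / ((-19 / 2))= -158/1425 = -0.11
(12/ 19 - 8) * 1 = -140/19 = -7.37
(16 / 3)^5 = 1048576/243 = 4315.13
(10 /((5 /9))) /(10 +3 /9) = 54/31 = 1.74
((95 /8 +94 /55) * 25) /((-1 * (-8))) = 29885/704 = 42.45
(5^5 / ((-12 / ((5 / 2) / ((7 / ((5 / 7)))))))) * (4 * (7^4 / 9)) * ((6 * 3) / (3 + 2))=-765625/3 = -255208.33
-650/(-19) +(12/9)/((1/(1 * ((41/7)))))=16766/399 = 42.02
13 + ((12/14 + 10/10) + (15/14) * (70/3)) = 279/7 = 39.86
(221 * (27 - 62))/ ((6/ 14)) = -54145/3 = -18048.33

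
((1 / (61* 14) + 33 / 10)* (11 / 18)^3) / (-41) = -1172611/63813015 = -0.02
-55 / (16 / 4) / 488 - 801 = -1563607/1952 = -801.03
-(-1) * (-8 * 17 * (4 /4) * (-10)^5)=13600000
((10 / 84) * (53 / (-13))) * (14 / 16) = -265/624 = -0.42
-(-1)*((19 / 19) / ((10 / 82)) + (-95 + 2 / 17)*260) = -24661.21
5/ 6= 0.83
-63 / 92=-0.68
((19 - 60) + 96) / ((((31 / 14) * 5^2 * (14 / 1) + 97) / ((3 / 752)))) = 165/655744 = 0.00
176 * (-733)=-129008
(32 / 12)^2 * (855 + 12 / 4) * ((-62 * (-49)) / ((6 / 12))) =111215104/3 = 37071701.33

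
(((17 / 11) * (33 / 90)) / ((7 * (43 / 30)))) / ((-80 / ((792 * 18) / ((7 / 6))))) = -90882/10535 = -8.63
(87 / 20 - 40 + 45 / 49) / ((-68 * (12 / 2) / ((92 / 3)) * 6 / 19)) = 14874169/1799280 = 8.27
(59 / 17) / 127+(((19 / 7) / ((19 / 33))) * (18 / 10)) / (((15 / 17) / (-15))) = -10898726/75565 = -144.23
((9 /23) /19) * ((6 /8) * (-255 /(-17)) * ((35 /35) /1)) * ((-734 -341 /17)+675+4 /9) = -135315/7429 = -18.21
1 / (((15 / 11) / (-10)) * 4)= -11/6 = -1.83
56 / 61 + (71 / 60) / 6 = 24491/21960 = 1.12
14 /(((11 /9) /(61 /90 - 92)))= -57533/55 = -1046.05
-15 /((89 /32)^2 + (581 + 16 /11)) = -168960/6647899 = -0.03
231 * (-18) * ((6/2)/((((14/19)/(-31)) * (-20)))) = -524799/20 = -26239.95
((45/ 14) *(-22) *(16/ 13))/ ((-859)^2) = -7920/67147171 = 0.00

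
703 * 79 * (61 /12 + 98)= 68699269/12 = 5724939.08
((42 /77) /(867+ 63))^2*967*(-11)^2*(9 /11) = 8703/264275 = 0.03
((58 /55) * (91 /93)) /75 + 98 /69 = 12653144/8823375 = 1.43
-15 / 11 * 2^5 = -480/11 = -43.64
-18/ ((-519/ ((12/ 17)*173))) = 72/17 = 4.24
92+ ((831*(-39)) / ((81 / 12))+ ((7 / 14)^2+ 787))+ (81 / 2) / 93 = -1458853/372 = -3921.65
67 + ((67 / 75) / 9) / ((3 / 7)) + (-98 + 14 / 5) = -56636/2025 = -27.97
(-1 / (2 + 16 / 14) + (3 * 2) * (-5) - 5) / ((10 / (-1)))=777/220 = 3.53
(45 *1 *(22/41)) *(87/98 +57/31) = 65.83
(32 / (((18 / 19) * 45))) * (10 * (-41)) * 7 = -174496/81 = -2154.27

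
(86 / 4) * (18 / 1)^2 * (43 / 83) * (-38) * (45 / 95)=-5391684/83 = -64960.05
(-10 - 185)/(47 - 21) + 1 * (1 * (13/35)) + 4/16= -963/140 = -6.88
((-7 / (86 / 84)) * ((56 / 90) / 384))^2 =117649/958521600 = 0.00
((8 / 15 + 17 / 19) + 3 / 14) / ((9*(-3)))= -6553/107730 = -0.06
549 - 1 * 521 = 28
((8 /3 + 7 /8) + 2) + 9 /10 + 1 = 893/120 = 7.44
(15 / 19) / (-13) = -15/247 = -0.06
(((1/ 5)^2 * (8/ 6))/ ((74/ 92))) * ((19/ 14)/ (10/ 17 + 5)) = 0.02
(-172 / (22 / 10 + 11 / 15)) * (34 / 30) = -731/11 = -66.45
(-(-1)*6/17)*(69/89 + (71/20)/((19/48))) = 494298/143735 = 3.44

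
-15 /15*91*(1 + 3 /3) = -182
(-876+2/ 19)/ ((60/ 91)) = -757211/570 = -1328.44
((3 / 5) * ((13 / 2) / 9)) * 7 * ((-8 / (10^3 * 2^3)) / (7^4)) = -13/10290000 = 0.00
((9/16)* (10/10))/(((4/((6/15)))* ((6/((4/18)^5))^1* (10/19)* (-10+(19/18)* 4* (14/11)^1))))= -209/100164600 = 0.00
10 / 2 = 5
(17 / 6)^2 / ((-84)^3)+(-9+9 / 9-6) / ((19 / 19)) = -298723105/21337344 = -14.00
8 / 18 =4/9 = 0.44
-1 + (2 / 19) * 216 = 413/19 = 21.74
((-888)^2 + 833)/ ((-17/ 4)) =-3157508/17 = -185735.76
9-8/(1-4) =35/3 = 11.67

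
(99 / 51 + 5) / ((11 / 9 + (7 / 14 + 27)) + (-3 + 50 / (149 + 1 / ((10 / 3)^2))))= 1862748/6992867 = 0.27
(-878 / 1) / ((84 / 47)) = -20633/42 = -491.26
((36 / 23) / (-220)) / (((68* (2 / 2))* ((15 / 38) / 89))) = -5073/215050 = -0.02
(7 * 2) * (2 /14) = 2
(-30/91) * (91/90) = -1/3 = -0.33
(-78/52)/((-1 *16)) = 3/32 = 0.09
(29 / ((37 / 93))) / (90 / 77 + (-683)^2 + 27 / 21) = 29667/189862022 = 0.00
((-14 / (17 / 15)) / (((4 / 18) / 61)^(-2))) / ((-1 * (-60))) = -14/5123817 = 0.00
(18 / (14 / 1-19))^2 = 12.96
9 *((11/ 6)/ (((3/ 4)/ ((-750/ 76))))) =-4125/19 = -217.11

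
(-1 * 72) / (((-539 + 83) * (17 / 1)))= 3/323 = 0.01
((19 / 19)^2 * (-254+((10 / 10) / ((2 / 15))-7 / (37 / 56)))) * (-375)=7134375/74 = 96410.47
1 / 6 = 0.17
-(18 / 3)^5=-7776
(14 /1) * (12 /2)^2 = 504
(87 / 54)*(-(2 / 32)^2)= -29/4608 = -0.01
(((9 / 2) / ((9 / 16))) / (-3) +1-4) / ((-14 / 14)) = 17/3 = 5.67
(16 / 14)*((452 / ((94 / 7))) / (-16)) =-113/47 = -2.40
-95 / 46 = -2.07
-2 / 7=-0.29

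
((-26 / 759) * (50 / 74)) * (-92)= 2600/1221 = 2.13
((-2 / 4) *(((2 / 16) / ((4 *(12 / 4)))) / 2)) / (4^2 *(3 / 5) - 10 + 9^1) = -5/16512 = 0.00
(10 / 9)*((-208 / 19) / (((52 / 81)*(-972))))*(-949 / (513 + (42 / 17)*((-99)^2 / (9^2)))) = -161330/7080939 = -0.02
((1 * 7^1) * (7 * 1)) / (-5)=-49/5 = -9.80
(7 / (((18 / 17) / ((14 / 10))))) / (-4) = -833/360 = -2.31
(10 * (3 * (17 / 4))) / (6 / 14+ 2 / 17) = 6069/26 = 233.42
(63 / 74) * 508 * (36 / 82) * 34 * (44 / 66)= 6528816/1517 = 4303.77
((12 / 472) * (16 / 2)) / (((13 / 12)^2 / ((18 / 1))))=31104/9971 = 3.12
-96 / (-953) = 96/953 = 0.10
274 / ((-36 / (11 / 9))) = -9.30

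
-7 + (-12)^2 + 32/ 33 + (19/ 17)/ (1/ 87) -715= -269165/561 = -479.80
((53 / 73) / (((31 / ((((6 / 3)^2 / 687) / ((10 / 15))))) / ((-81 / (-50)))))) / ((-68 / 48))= -51516/220246475 = 0.00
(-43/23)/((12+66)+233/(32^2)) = -44032/1842415 = -0.02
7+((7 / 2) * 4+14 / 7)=23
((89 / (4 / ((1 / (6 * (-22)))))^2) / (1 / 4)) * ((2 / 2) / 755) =89/52620480 = 0.00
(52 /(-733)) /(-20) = 13/3665 = 0.00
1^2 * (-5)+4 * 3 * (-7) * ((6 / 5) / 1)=-529/5 = -105.80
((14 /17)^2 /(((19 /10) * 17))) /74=980/3453839 = 0.00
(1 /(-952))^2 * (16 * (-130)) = -65/28322 = 0.00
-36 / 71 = -0.51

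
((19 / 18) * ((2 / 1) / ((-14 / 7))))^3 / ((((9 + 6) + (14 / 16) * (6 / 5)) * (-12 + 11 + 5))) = -34295/1872072 = -0.02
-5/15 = -0.33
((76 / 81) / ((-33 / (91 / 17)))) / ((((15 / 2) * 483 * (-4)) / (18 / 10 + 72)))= 20254/26128575 = 0.00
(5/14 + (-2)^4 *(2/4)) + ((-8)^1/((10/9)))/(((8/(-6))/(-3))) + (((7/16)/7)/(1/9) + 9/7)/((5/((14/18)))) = -4231/560 = -7.56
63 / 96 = 21/32 = 0.66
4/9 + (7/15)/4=101/180 = 0.56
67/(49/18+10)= 1206/229 = 5.27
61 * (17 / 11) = 1037/11 = 94.27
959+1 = 960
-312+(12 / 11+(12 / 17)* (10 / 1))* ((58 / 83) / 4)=-4820454/15521 = -310.58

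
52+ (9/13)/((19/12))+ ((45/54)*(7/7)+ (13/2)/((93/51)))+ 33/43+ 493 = 543859309/987753 = 550.60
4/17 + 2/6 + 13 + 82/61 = 46394/3111 = 14.91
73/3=24.33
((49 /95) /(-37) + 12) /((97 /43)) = 1811633/340955 = 5.31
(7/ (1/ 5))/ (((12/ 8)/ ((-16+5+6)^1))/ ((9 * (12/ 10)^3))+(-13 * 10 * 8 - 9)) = -45360/1359529 = -0.03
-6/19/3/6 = -1/57 = -0.02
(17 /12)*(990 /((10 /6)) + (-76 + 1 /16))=46971/64 = 733.92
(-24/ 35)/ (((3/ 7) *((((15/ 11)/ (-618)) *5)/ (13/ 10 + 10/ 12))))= 580096/1875 = 309.38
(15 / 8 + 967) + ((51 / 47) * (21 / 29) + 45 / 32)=42354059/43616 = 971.07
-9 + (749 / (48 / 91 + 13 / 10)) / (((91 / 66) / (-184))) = -90973527/1663 = -54704.47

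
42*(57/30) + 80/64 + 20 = 2021/20 = 101.05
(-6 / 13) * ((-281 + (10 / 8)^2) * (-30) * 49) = -9858555/52 = -189587.60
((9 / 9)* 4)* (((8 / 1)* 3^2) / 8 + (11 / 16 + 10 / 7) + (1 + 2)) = 1581/28 = 56.46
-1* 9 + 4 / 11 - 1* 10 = -18.64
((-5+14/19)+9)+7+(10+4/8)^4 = 3698707/304 = 12166.80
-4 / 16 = -1/4 = -0.25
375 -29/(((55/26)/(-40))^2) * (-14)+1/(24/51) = 140886529/968 = 145543.93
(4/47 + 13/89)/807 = 967/3375681 = 0.00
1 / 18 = 0.06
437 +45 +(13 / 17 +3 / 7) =483.19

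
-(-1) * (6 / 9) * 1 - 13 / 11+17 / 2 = 527/66 = 7.98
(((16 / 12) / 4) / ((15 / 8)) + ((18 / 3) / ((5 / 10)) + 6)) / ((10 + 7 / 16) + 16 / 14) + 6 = 441806/58365 = 7.57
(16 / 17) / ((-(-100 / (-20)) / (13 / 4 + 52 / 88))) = -676/935 = -0.72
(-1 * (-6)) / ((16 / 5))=1.88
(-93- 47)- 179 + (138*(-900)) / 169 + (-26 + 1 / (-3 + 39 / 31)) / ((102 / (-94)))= -479119489/465426 = -1029.42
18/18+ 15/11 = 2.36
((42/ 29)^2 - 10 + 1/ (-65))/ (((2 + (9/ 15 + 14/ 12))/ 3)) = -7790958/1235429 = -6.31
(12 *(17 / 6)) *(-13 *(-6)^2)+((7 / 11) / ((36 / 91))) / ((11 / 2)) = -34655699/2178 = -15911.71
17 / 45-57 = -56.62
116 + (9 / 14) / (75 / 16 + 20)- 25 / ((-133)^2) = 810682049/6987155 = 116.02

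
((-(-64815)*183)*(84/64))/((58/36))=77301945/8 = 9662743.12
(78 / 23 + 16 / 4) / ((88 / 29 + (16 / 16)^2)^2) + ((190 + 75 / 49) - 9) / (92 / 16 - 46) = -440698954/107992521 = -4.08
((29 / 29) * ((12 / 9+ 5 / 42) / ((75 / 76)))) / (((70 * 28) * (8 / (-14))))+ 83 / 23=73179343/20286000 = 3.61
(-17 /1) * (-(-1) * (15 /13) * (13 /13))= -255/13 = -19.62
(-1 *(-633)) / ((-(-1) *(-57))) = -211/19 = -11.11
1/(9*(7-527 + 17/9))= -1/4663 = 0.00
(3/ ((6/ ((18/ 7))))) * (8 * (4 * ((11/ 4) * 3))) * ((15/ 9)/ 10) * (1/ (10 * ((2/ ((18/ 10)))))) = 891/175 = 5.09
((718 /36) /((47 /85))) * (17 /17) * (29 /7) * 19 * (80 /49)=672550600/145089 = 4635.43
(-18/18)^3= -1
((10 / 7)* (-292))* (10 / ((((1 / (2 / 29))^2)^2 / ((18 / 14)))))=-4204800/34656769 = -0.12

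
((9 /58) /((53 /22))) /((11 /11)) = 99/1537 = 0.06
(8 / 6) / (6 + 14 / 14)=4/21 = 0.19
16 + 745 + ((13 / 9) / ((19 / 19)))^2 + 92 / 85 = 5261302/6885 = 764.17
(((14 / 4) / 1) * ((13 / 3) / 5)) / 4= 91/120 = 0.76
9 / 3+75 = 78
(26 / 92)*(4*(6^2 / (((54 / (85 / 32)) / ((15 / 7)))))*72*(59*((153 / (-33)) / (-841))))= 100.46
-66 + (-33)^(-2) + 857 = 861400/1089 = 791.00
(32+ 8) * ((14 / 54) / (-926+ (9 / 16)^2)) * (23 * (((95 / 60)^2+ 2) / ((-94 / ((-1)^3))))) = -6687296/541298295 = -0.01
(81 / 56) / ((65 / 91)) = 81/40 = 2.02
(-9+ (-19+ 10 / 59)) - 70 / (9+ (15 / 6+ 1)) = -9862/295 = -33.43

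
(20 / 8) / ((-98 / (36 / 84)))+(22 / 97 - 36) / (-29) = 4718645/3859436 = 1.22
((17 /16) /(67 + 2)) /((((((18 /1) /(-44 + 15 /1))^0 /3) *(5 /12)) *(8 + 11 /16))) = 204/15985 = 0.01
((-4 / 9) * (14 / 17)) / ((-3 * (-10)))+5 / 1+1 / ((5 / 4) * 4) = 11906/2295 = 5.19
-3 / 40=-0.08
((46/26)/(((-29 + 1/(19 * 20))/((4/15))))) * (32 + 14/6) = -720176/1289223 = -0.56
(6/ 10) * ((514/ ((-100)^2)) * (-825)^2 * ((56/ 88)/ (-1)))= -534303/40 = -13357.58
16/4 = 4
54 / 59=0.92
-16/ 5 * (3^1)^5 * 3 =-11664/5 = -2332.80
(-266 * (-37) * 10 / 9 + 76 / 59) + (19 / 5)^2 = 145378291/13275 = 10951.28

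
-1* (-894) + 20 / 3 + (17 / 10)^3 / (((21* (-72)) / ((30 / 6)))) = 272356687/302400 = 900.65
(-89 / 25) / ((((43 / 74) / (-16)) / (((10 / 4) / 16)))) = 3293/215 = 15.32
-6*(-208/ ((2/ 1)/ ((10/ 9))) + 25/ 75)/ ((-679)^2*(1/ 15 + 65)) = 85/3688328 = 0.00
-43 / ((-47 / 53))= 48.49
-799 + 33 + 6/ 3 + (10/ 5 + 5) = -757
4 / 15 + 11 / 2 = 173/30 = 5.77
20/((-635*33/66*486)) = -4/30861 = 0.00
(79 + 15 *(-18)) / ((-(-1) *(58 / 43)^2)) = -353159/3364 = -104.98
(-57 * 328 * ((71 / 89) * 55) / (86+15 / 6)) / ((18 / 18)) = -48671920/5251 = -9269.08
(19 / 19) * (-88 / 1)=-88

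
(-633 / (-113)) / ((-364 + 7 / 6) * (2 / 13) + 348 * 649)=24687/995083763 = 0.00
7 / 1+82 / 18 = 104/9 = 11.56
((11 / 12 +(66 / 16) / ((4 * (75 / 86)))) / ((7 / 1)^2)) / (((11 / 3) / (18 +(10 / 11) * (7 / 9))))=106027/485100 = 0.22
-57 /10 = -5.70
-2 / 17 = -0.12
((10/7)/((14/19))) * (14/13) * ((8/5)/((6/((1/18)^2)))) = 38/22113 = 0.00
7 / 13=0.54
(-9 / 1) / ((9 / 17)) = -17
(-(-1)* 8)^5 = 32768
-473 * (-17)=8041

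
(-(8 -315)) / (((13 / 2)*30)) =307/195 = 1.57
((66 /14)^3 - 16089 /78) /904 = -905147/8061872 = -0.11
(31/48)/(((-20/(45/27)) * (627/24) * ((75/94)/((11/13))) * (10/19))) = -1457/351000 = 0.00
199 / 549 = 0.36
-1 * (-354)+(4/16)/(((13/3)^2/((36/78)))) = 1555503/4394 = 354.01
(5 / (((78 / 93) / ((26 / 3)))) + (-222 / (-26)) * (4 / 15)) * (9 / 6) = 10519/130 = 80.92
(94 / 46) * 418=19646/23 = 854.17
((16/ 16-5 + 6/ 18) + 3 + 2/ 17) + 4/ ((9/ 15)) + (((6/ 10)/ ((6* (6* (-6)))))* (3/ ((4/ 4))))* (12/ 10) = 10383/1700 = 6.11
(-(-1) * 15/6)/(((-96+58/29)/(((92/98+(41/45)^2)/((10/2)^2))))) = -175519/93271500 = 0.00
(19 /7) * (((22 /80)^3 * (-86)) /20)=-1087427/4480000 = -0.24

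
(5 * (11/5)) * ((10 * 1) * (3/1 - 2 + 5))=660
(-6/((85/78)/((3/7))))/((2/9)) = -6318/595 = -10.62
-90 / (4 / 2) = -45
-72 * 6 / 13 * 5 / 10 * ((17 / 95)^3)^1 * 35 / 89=-7428456/198396575 = -0.04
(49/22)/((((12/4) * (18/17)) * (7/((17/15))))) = 0.11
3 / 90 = 1/30 = 0.03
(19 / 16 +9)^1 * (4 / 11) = 163/44 = 3.70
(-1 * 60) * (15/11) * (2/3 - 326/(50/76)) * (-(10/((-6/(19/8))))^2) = -634382.29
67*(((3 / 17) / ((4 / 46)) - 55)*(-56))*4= 13514704/17 = 794982.59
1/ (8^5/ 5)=5/32768 = 0.00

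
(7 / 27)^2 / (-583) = -49/425007 = 0.00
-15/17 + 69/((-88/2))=-1833/748 = -2.45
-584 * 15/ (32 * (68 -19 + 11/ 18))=-9855/1786 = -5.52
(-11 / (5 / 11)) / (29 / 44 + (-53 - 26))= 5324/17235 = 0.31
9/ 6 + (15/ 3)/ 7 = 31/14 = 2.21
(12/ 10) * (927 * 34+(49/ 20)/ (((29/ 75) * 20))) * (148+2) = 658102455/116 = 5673297.03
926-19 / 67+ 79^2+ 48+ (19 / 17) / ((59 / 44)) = 484892170/67201 = 7215.55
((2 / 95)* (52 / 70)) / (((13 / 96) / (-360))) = -27648/665 = -41.58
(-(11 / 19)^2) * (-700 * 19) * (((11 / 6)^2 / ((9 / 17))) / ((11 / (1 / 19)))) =3959725/29241 = 135.42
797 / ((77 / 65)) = 51805/77 = 672.79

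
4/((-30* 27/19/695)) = -5282/81 = -65.21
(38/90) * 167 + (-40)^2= 1670.51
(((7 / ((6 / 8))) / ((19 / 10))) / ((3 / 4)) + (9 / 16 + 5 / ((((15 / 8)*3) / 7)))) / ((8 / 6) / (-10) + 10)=60805/44992 = 1.35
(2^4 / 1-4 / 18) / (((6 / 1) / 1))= 71/27 = 2.63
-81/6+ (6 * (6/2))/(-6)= -16.50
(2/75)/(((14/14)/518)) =1036/75 = 13.81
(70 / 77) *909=9090/11 = 826.36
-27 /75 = -9/25 = -0.36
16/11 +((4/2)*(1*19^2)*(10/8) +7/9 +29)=184879/198 = 933.73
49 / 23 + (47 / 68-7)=-6535/1564 = -4.18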